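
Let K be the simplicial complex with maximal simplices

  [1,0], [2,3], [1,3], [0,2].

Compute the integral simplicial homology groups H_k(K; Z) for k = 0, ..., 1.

We work with the vertex ordering 0 < 1 < 2 < 3. The simplices of K, each written with vertices in increasing order, are:

  0-simplices (4): [0], [1], [2], [3]
  1-simplices (4): [0,1], [0,2], [1,3], [2,3]

Hence C_0 ≅ Z^4, C_1 ≅ Z^4.

∂_1: C_1 → C_0 is given by ∂[p,q] = [q] − [p]. For instance
  ∂[1,3] = [3] − [1].
This gives a 4×4 integer matrix of rank 3; reducing to Smith normal form yields diagonal entries (1,1,1).

Reading off H_k = ker ∂_k / im ∂_{k+1}:

  H_0: rank C_0 − rank ∂_1 = 4 − 3 = 1, and the invariant factors of ∂_1 are all 1, so H_0 = Z.
  H_1: rank ker ∂_1 − rank ∂_2 = (4 − 3) − 0 = 1, and there is no ∂_2, so H_1 = Z.

(K is a triangulation of the circle S^1.)

H_0 ≅ Z,  H_1 ≅ Z.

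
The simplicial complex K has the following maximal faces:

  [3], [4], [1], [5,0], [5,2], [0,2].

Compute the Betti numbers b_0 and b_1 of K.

b_0 = 4, b_1 = 1.

K has 6 vertices, 3 edges.
rank ∂_0 = 0, rank ∂_1 = 2 ⇒ b_0 = 6 − 0 − 2 = 4; all invariant factors of ∂_1 are 1 so no torsion. So H_0 = Z^4.
rank ∂_1 = 2, rank ∂_2 = 0 ⇒ b_1 = 3 − 2 − 0 = 1. So H_1 = Z.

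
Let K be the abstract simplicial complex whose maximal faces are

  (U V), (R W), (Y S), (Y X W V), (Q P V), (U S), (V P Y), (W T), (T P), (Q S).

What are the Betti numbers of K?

Take the total order P < Q < R < S < T < U < V < W < X < Y on the vertex set. Then K (dimension 3) consists of the simplices:

  0-simplices (10): P, Q, R, S, T, U, V, W, X, Y
  1-simplices (17): PQ, PT, PV, PY, QS, QV, RW, SU, SY, TW, UV, VW, VX, VY, WX, WY, XY
  2-simplices (6): PQV, PVY, VWX, VWY, VXY, WXY
  3-simplices (1): VWXY

so the chain groups are C_0 ≅ Z^10, C_1 ≅ Z^17, C_2 ≅ Z^6, C_3 ≅ Z^1.

The boundary map ∂_1: C_1 → C_0 is given by ∂[p,q] = [q] − [p]. For instance
  ∂TW = W − T.
This gives a 10×17 integer matrix of rank 9; reducing to Smith normal form yields diagonal entries (1,1,1,1,1,1,1,1,1).

Boundary ∂_2: C_2 → C_1 maps a triangle to the signed sum of its edges. For instance
  ∂PQV = QV − PV + PQ,
  ∂VWY = WY − VY + VW.
The resulting 17×6 matrix has rank 5, and its Smith normal form has invariant factors (1,1,1,1,1).

The boundary map ∂_3: C_3 → C_2 sends each 3-simplex σ to the alternating sum Σ_i (−1)^i (σ with its i-th vertex removed). For instance
  ∂VWXY = WXY − VXY + VWY − VWX.
The resulting 6×1 matrix has rank 1, and its Smith normal form has invariant factors (1).

Now H_k = ker ∂_k / im ∂_{k+1}, so:

  H_0: rank C_0 − rank ∂_1 = 10 − 9 = 1, and the invariant factors of ∂_1 are all 1, so H_0 ≅ Z.
  H_1: rank ker ∂_1 − rank ∂_2 = (17 − 9) − 5 = 3, and the invariant factors of ∂_2 are all 1, so H_1 ≅ Z^3.
  H_2: rank ker ∂_2 − rank ∂_3 = (6 − 5) − 1 = 0, and the invariant factors of ∂_3 are all 1, so H_2 ≅ 0.
  H_3: rank ker ∂_3 − rank ∂_4 = (1 − 1) − 0 = 0, and there is no ∂_4, so H_3 ≅ 0.

As a check, the Euler characteristic is 10 − 17 + 6 − 1 = -2, which agrees with 1 − 3 + 0 − 0 = -2.

Hence the Betti numbers are b_0 = 1, b_1 = 3, b_2 = 0, b_3 = 0.

b_0 = 1, b_1 = 3, b_2 = 0, b_3 = 0.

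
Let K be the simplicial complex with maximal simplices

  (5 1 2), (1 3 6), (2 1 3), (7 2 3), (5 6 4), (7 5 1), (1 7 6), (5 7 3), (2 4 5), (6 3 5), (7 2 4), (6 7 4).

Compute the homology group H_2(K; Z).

Order the vertices as 1 < 2 < 3 < 4 < 5 < 6 < 7. Listing each simplex with vertices in this order, K has dimension 2 with simplices:

  0-simplices (7): [1], [2], [3], [4], [5], [6], [7]
  1-simplices (18): [1,2], [1,3], [1,5], [1,6], [1,7], [2,3], [2,4], [2,5], [2,7], [3,5], [3,6], [3,7], [4,5], [4,6], [4,7], [5,6], [5,7], [6,7]
  2-simplices (12): [1,2,3], [1,2,5], [1,3,6], [1,5,7], [1,6,7], [2,3,7], [2,4,5], [2,4,7], [3,5,6], [3,5,7], [4,5,6], [4,6,7]

giving chain groups C_0 ≅ Z^7, C_1 ≅ Z^18, C_2 ≅ Z^12.

∂_1: C_1 → C_0 maps an edge to its endpoints' difference, ∂[p,q] = q − p. For instance
  ∂[4,5] = [5] − [4].
The resulting 7×18 matrix has rank 6, and its Smith normal form has invariant factors (1,1,1,1,1,1).

∂_2: C_2 → C_1 acts by ∂[p,q,r] = [q,r] − [p,r] + [p,q]. For instance
  ∂[3,5,7] = [5,7] − [3,7] + [3,5],
  ∂[1,2,3] = [2,3] − [1,3] + [1,2].
As a 18×12 matrix over Z this has rank 12, with invariant factors (1,1,1,1,1,1,1,1,1,1,1,2).

Reading off H_k = ker ∂_k / im ∂_{k+1}:

  H_2: rank ker ∂_2 − rank ∂_3 = (12 − 12) − 0 = 0, and there is no ∂_3, so H_2 = 0.

H_2 ≅ 0.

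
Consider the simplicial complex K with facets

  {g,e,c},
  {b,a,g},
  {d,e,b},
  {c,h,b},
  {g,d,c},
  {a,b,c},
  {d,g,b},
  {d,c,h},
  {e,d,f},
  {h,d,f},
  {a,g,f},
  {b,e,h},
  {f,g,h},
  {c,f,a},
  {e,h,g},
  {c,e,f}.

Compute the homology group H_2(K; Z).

H_2 ≅ Z.

Order the vertices as a < b < c < d < e < f < g < h. Listing each simplex with vertices in this order, K has dimension 2 with simplices:

  0-simplices (8): a, b, c, d, e, f, g, h
  1-simplices (24): ab, ac, af, ag, bc, bd, be, bg, bh, cd, ce, cf, cg, ch, de, df, dg, dh, ef, eg, eh, fg, fh, gh
  2-simplices (16): abc, abg, acf, afg, bch, bde, bdg, beh, cdg, cdh, cef, ceg, def, dfh, egh, fgh

so the chain groups are C_0 ≅ Z^8, C_1 ≅ Z^24, C_2 ≅ Z^16.

Boundary ∂_1: C_1 → C_0 is given by ∂[p,q] = [q] − [p]. For instance
  ∂df = f − d.
The resulting 8×24 matrix has rank 7, and its Smith normal form has invariant factors (1,1,1,1,1,1,1).

The boundary map ∂_2: C_2 → C_1 maps a triangle to the signed sum of its edges. For instance
  ∂bdg = dg − bg + bd,
  ∂dfh = fh − dh + df.
The resulting 24×16 matrix has rank 15, and its Smith normal form has invariant factors (1,1,1,1,1,1,1,1,1,1,1,1,1,1,1).

Computing H_k = (kernel of ∂_k) / (image of ∂_{k+1}):

  H_2: rank ker ∂_2 − rank ∂_3 = (16 − 15) − 0 = 1, and there is no ∂_3, so H_2 = Z.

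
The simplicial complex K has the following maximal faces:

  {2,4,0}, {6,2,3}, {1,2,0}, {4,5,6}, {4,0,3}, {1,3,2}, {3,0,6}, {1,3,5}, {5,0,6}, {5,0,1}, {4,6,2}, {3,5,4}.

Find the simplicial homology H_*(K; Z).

We work with the vertex ordering 0 < 1 < 2 < 3 < 4 < 5 < 6. The simplices of K, each written with vertices in increasing order, are:

  0-simplices (7): [0], [1], [2], [3], [4], [5], [6]
  1-simplices (18): [0,1], [0,2], [0,3], [0,4], [0,5], [0,6], [1,2], [1,3], [1,5], [2,3], [2,4], [2,6], [3,4], [3,5], [3,6], [4,5], [4,6], [5,6]
  2-simplices (12): [0,1,2], [0,1,5], [0,2,4], [0,3,4], [0,3,6], [0,5,6], [1,2,3], [1,3,5], [2,3,6], [2,4,6], [3,4,5], [4,5,6]

so the chain groups are C_0 ≅ Z^7, C_1 ≅ Z^18, C_2 ≅ Z^12.

The boundary map ∂_1: C_1 → C_0 maps an edge to its endpoints' difference, ∂[p,q] = q − p. For instance
  ∂[0,6] = [6] − [0].
The 7×18 boundary matrix has rank 6 and Smith normal form diag(1,1,1,1,1,1).

∂_2: C_2 → C_1 maps a triangle to the signed sum of its edges. For instance
  ∂[1,2,3] = [2,3] − [1,3] + [1,2],
  ∂[0,5,6] = [5,6] − [0,6] + [0,5].
As a 18×12 matrix over Z this has rank 12, with invariant factors (1,1,1,1,1,1,1,1,1,1,1,2).

Computing H_k = (kernel of ∂_k) / (image of ∂_{k+1}):

  H_0: rank C_0 − rank ∂_1 = 7 − 6 = 1, and the invariant factors of ∂_1 are all 1, so H_0 = Z.
  H_1: rank ker ∂_1 − rank ∂_2 = (18 − 6) − 12 = 0, and ∂_2 has invariant factor 2 > 1, so H_1 = Z/2Z.
  H_2: rank ker ∂_2 − rank ∂_3 = (12 − 12) − 0 = 0, and there is no ∂_3, so H_2 = 0.

As a check, the Euler characteristic is 7 − 18 + 12 = 1, which agrees with 1 − 0 + 0 = 1.

H_0 = Z,  H_1 = Z/2Z,  H_2 = 0.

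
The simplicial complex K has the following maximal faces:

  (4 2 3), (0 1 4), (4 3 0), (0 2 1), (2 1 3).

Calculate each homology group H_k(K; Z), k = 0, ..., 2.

H_0 = Z,  H_1 = Z,  H_2 = 0.

K has 5 vertices, 10 edges, 5 triangles.
rank ∂_0 = 0, rank ∂_1 = 4 ⇒ b_0 = 5 − 0 − 4 = 1; all invariant factors of ∂_1 are 1 so no torsion. So H_0 ≅ Z.
rank ∂_1 = 4, rank ∂_2 = 5 ⇒ b_1 = 10 − 4 − 5 = 1; all invariant factors of ∂_2 are 1 so no torsion. So H_1 ≅ Z.
rank ∂_2 = 5, rank ∂_3 = 0 ⇒ b_2 = 5 − 5 − 0 = 0. So H_2 ≅ 0.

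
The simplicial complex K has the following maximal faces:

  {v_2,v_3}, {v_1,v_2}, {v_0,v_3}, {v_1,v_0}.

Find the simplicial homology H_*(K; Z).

H_0 = Z,  H_1 = Z.

Fix the vertex order v_0 < v_1 < v_2 < v_3 and write every simplex with vertices in increasing order. Then dim K = 1 and the simplices of K are:

  0-simplices (4): [v_0], [v_1], [v_2], [v_3]
  1-simplices (4): [v_0,v_1], [v_0,v_3], [v_1,v_2], [v_2,v_3]

so the chain groups are C_0 ≅ Z^4, C_1 ≅ Z^4.

The boundary map ∂_1: C_1 → C_0 is given by ∂[p,q] = [q] − [p]. For instance
  ∂[v_2,v_3] = [v_3] − [v_2].
The 4×4 boundary matrix has rank 3 and Smith normal form diag(1,1,1).

Reading off H_k = ker ∂_k / im ∂_{k+1}:

  H_0: rank C_0 − rank ∂_1 = 4 − 3 = 1, and the invariant factors of ∂_1 are all 1, so H_0 ≅ Z.
  H_1: rank ker ∂_1 − rank ∂_2 = (4 − 3) − 0 = 1, and there is no ∂_2, so H_1 ≅ Z.

(K is a triangulation of the circle S^1.)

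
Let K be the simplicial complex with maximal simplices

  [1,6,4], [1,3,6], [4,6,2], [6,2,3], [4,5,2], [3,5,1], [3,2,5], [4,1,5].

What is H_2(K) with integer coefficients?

H_2 ≅ Z.

K has 6 vertices, 12 edges, 8 triangles.
rank ∂_2 = 7, rank ∂_3 = 0 ⇒ b_2 = 8 − 7 − 0 = 1. So H_2 = Z.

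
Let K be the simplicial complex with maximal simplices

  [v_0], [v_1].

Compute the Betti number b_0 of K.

K has 2 vertices.
rank ∂_0 = 0, rank ∂_1 = 0 ⇒ b_0 = 2 − 0 − 0 = 2. So H_0 ≅ Z^2.

b_0 = 2.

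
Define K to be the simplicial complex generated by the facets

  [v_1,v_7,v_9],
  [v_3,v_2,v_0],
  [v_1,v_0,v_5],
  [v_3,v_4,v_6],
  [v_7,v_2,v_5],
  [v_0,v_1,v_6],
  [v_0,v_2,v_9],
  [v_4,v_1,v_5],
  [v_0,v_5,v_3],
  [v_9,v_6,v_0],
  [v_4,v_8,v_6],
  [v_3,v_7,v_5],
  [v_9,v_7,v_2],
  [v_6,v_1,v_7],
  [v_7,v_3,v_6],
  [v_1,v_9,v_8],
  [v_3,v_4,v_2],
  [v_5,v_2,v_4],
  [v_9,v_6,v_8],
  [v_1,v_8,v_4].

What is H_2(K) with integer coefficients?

Take the total order v_0 < v_1 < v_2 < v_3 < v_4 < v_5 < v_6 < v_7 < v_8 < v_9 on the vertex set. Then K (dimension 2) consists of the simplices:

  0-simplices (10): [v_0], [v_1], [v_2], [v_3], [v_4], [v_5], [v_6], [v_7], [v_8], [v_9]
  1-simplices (30): (30 of them)
  2-simplices (20): (20 of them)

giving chain groups C_0 ≅ Z^10, C_1 ≅ Z^30, C_2 ≅ Z^20.

Boundary ∂_1: C_1 → C_0 sends each edge [p,q] (with p < q) to q − p. For instance
  ∂[v_2,v_4] = [v_4] − [v_2].
The resulting 10×30 matrix has rank 9, and its Smith normal form has invariant factors (1,1,1,1,1,1,1,1,1).

∂_2: C_2 → C_1 sends each 2-simplex [p,q,r] to [q,r] − [p,r] + [p,q]. For instance
  ∂[v_1,v_7,v_9] = [v_7,v_9] − [v_1,v_9] + [v_1,v_7],
  ∂[v_0,v_2,v_3] = [v_2,v_3] − [v_0,v_3] + [v_0,v_2].
The resulting 30×20 matrix has rank 20, and its Smith normal form has invariant factors (1,1,1,1,1,1,1,1,1,1,1,1,1,1,1,1,1,1,1,2).

Computing H_k = (kernel of ∂_k) / (image of ∂_{k+1}):

  H_2: rank ker ∂_2 − rank ∂_3 = (20 − 20) − 0 = 0, and there is no ∂_3, so H_2 ≅ 0.

H_2 = 0.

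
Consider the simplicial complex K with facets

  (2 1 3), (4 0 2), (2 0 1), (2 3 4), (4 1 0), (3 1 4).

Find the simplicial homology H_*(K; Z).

H_0 ≅ Z,  H_1 = 0,  H_2 ≅ Z.

K has 5 vertices, 9 edges, 6 triangles.
rank ∂_0 = 0, rank ∂_1 = 4 ⇒ b_0 = 5 − 0 − 4 = 1; all invariant factors of ∂_1 are 1 so no torsion. So H_0 ≅ Z.
rank ∂_1 = 4, rank ∂_2 = 5 ⇒ b_1 = 9 − 4 − 5 = 0; all invariant factors of ∂_2 are 1 so no torsion. So H_1 ≅ 0.
rank ∂_2 = 5, rank ∂_3 = 0 ⇒ b_2 = 6 − 5 − 0 = 1. So H_2 ≅ Z.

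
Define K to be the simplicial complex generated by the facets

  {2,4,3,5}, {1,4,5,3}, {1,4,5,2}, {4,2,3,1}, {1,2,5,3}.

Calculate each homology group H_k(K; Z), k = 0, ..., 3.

H_0 ≅ Z,  H_1 = 0,  H_2 = 0,  H_3 ≅ Z.

Fix the vertex order 1 < 2 < 3 < 4 < 5 and write every simplex with vertices in increasing order. Then dim K = 3 and the simplices of K are:

  0-simplices (5): [1], [2], [3], [4], [5]
  1-simplices (10): [1,2], [1,3], [1,4], [1,5], [2,3], [2,4], [2,5], [3,4], [3,5], [4,5]
  2-simplices (10): [1,2,3], [1,2,4], [1,2,5], [1,3,4], [1,3,5], [1,4,5], [2,3,4], [2,3,5], [2,4,5], [3,4,5]
  3-simplices (5): [1,2,3,4], [1,2,3,5], [1,2,4,5], [1,3,4,5], [2,3,4,5]

Hence C_0 ≅ Z^5, C_1 ≅ Z^10, C_2 ≅ Z^10, C_3 ≅ Z^5.

Boundary ∂_1: C_1 → C_0 maps an edge to its endpoints' difference, ∂[p,q] = q − p.
The 5×10 boundary matrix has rank 4 and Smith normal form diag(1,1,1,1).

∂_2: C_2 → C_1 acts by ∂[p,q,r] = [q,r] − [p,r] + [p,q]. For instance
  ∂[2,3,5] = [3,5] − [2,5] + [2,3],
  ∂[3,4,5] = [4,5] − [3,5] + [3,4].
This gives a 10×10 integer matrix of rank 6; reducing to Smith normal form yields diagonal entries (1,1,1,1,1,1).

The boundary map ∂_3: C_3 → C_2 sends each 3-simplex σ to the alternating sum Σ_i (−1)^i (σ with its i-th vertex removed). For instance
  ∂[2,3,4,5] = [3,4,5] − [2,4,5] + [2,3,5] − [2,3,4],
  ∂[1,2,3,4] = [2,3,4] − [1,3,4] + [1,2,4] − [1,2,3].
The resulting 10×5 matrix has rank 4, and its Smith normal form has invariant factors (1,1,1,1).

Reading off H_k = ker ∂_k / im ∂_{k+1}:

  H_0: rank C_0 − rank ∂_1 = 5 − 4 = 1, and the invariant factors of ∂_1 are all 1, so H_0 ≅ Z.
  H_1: rank ker ∂_1 − rank ∂_2 = (10 − 4) − 6 = 0, and the invariant factors of ∂_2 are all 1, so H_1 ≅ 0.
  H_2: rank ker ∂_2 − rank ∂_3 = (10 − 6) − 4 = 0, and the invariant factors of ∂_3 are all 1, so H_2 ≅ 0.
  H_3: rank ker ∂_3 − rank ∂_4 = (5 − 4) − 0 = 1, and there is no ∂_4, so H_3 ≅ Z.

As a check, the Euler characteristic is 5 − 10 + 10 − 5 = 0, which agrees with 1 − 0 + 0 − 1 = 0.
(K is a triangulation of the 3-sphere S^3.)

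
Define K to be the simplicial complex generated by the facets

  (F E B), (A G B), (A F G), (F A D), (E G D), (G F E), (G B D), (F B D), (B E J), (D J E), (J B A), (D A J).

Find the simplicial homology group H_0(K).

H_0 ≅ Z.

We work with the vertex ordering A < B < D < E < F < G < J. The simplices of K, each written with vertices in increasing order, are:

  0-simplices (7): A, B, D, E, F, G, J
  1-simplices (18): AB, AD, AF, AG, AJ, BD, BE, BF, BG, BJ, DE, DF, DG, DJ, EF, EG, EJ, FG
  2-simplices (12): ABG, ABJ, ADF, ADJ, AFG, BDF, BDG, BEF, BEJ, DEG, DEJ, EFG

so the chain groups are C_0 ≅ Z^7, C_1 ≅ Z^18, C_2 ≅ Z^12.

∂_1: C_1 → C_0 sends each edge [p,q] (with p < q) to q − p. For instance
  ∂BG = G − B.
The resulting 7×18 matrix has rank 6, and its Smith normal form has invariant factors (1,1,1,1,1,1).

The boundary map ∂_2: C_2 → C_1 sends each 2-simplex [p,q,r] to [q,r] − [p,r] + [p,q]. For instance
  ∂BDG = DG − BG + BD,
  ∂ADJ = DJ − AJ + AD.
This gives a 18×12 integer matrix of rank 12; reducing to Smith normal form yields diagonal entries (1,1,1,1,1,1,1,1,1,1,1,2).

Reading off H_k = ker ∂_k / im ∂_{k+1}:

  H_0: rank C_0 − rank ∂_1 = 7 − 6 = 1, and the invariant factors of ∂_1 are all 1, so H_0 ≅ Z.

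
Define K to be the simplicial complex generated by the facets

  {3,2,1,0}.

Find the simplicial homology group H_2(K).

K has 4 vertices, 6 edges, 4 triangles, 1 3-simplex.
rank ∂_2 = 3, rank ∂_3 = 1 ⇒ b_2 = 4 − 3 − 1 = 0; all invariant factors of ∂_3 are 1 so no torsion. So H_2 ≅ 0.

H_2 = 0.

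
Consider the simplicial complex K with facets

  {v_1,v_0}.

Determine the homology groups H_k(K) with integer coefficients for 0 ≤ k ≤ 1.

Fix the vertex order v_0 < v_1 and write every simplex with vertices in increasing order. Then dim K = 1 and the simplices of K are:

  0-simplices (2): [v_0], [v_1]
  1-simplices (1): [v_0,v_1]

Hence C_0 ≅ Z^2, C_1 ≅ Z^1.

∂_1: C_1 → C_0 maps an edge to its endpoints' difference, ∂[p,q] = q − p.
As a 2×1 matrix over Z this has rank 1, with invariant factors (1).

Reading off H_k = ker ∂_k / im ∂_{k+1}:

  H_0: rank C_0 − rank ∂_1 = 2 − 1 = 1, and the invariant factors of ∂_1 are all 1, so H_0 = Z.
  H_1: rank ker ∂_1 − rank ∂_2 = (1 − 1) − 0 = 0, and there is no ∂_2, so H_1 = 0.

As a check, the Euler characteristic is 2 − 1 = 1, which agrees with 1 − 0 = 1.

H_0 = Z,  H_1 = 0.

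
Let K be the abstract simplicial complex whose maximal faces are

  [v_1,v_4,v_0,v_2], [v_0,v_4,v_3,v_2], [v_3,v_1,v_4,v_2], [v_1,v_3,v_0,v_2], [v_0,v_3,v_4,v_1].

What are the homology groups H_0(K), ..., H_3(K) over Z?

H_0 ≅ Z,  H_1 = 0,  H_2 = 0,  H_3 ≅ Z.

We work with the vertex ordering v_0 < v_1 < v_2 < v_3 < v_4. The simplices of K, each written with vertices in increasing order, are:

  0-simplices (5): [v_0], [v_1], [v_2], [v_3], [v_4]
  1-simplices (10): [v_0,v_1], [v_0,v_2], [v_0,v_3], [v_0,v_4], [v_1,v_2], [v_1,v_3], [v_1,v_4], [v_2,v_3], [v_2,v_4], [v_3,v_4]
  2-simplices (10): [v_0,v_1,v_2], [v_0,v_1,v_3], [v_0,v_1,v_4], [v_0,v_2,v_3], [v_0,v_2,v_4], [v_0,v_3,v_4], [v_1,v_2,v_3], [v_1,v_2,v_4], [v_1,v_3,v_4], [v_2,v_3,v_4]
  3-simplices (5): [v_0,v_1,v_2,v_3], [v_0,v_1,v_2,v_4], [v_0,v_1,v_3,v_4], [v_0,v_2,v_3,v_4], [v_1,v_2,v_3,v_4]

giving chain groups C_0 ≅ Z^5, C_1 ≅ Z^10, C_2 ≅ Z^10, C_3 ≅ Z^5.

The boundary map ∂_1: C_1 → C_0 is given by ∂[p,q] = [q] − [p].
The 5×10 boundary matrix has rank 4 and Smith normal form diag(1,1,1,1).

∂_2: C_2 → C_1 acts by ∂[p,q,r] = [q,r] − [p,r] + [p,q]. For instance
  ∂[v_0,v_2,v_4] = [v_2,v_4] − [v_0,v_4] + [v_0,v_2],
  ∂[v_0,v_1,v_3] = [v_1,v_3] − [v_0,v_3] + [v_0,v_1].
The resulting 10×10 matrix has rank 6, and its Smith normal form has invariant factors (1,1,1,1,1,1).

Boundary ∂_3: C_3 → C_2 sends each 3-simplex σ to the alternating sum Σ_i (−1)^i (σ with its i-th vertex removed). For instance
  ∂[v_0,v_1,v_3,v_4] = [v_1,v_3,v_4] − [v_0,v_3,v_4] + [v_0,v_1,v_4] − [v_0,v_1,v_3],
  ∂[v_0,v_1,v_2,v_3] = [v_1,v_2,v_3] − [v_0,v_2,v_3] + [v_0,v_1,v_3] − [v_0,v_1,v_2].
As a 10×5 matrix over Z this has rank 4, with invariant factors (1,1,1,1).

Now H_k = ker ∂_k / im ∂_{k+1}, so:

  H_0: rank C_0 − rank ∂_1 = 5 − 4 = 1, and the invariant factors of ∂_1 are all 1, so H_0 = Z.
  H_1: rank ker ∂_1 − rank ∂_2 = (10 − 4) − 6 = 0, and the invariant factors of ∂_2 are all 1, so H_1 = 0.
  H_2: rank ker ∂_2 − rank ∂_3 = (10 − 6) − 4 = 0, and the invariant factors of ∂_3 are all 1, so H_2 = 0.
  H_3: rank ker ∂_3 − rank ∂_4 = (5 − 4) − 0 = 1, and there is no ∂_4, so H_3 = Z.

(K is a triangulation of the 3-sphere S^3.)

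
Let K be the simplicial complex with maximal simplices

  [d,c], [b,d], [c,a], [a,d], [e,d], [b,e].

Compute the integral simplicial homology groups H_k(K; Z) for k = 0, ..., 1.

H_0 = Z,  H_1 = Z^2.

Fix the vertex order a < b < c < d < e and write every simplex with vertices in increasing order. Then dim K = 1 and the simplices of K are:

  0-simplices (5): a, b, c, d, e
  1-simplices (6): ac, ad, bd, be, cd, de

so the chain groups are C_0 ≅ Z^5, C_1 ≅ Z^6.

∂_1: C_1 → C_0 sends each edge [p,q] (with p < q) to q − p. For instance
  ∂de = e − d.
As a 5×6 matrix over Z this has rank 4, with invariant factors (1,1,1,1).

Computing H_k = (kernel of ∂_k) / (image of ∂_{k+1}):

  H_0: rank C_0 − rank ∂_1 = 5 − 4 = 1, and the invariant factors of ∂_1 are all 1, so H_0 ≅ Z.
  H_1: rank ker ∂_1 − rank ∂_2 = (6 − 4) − 0 = 2, and there is no ∂_2, so H_1 ≅ Z^2.

(K is a triangulation of a wedge of 2 circles.)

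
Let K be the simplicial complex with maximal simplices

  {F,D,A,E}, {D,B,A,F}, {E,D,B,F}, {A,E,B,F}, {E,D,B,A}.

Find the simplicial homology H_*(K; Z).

H_0 = Z,  H_1 = 0,  H_2 = 0,  H_3 = Z.

We work with the vertex ordering A < B < D < E < F. The simplices of K, each written with vertices in increasing order, are:

  0-simplices (5): A, B, D, E, F
  1-simplices (10): AB, AD, AE, AF, BD, BE, BF, DE, DF, EF
  2-simplices (10): ABD, ABE, ABF, ADE, ADF, AEF, BDE, BDF, BEF, DEF
  3-simplices (5): ABDE, ABDF, ABEF, ADEF, BDEF

giving chain groups C_0 ≅ Z^5, C_1 ≅ Z^10, C_2 ≅ Z^10, C_3 ≅ Z^5.

∂_1: C_1 → C_0 sends each edge [p,q] (with p < q) to q − p. For instance
  ∂BF = F − B.
The resulting 5×10 matrix has rank 4, and its Smith normal form has invariant factors (1,1,1,1).

The boundary map ∂_2: C_2 → C_1 sends each 2-simplex [p,q,r] to [q,r] − [p,r] + [p,q]. For instance
  ∂ADF = DF − AF + AD,
  ∂ABF = BF − AF + AB.
The 10×10 boundary matrix has rank 6 and Smith normal form diag(1,1,1,1,1,1).

∂_3: C_3 → C_2 sends each 3-simplex σ to the alternating sum Σ_i (−1)^i (σ with its i-th vertex removed). For instance
  ∂ABEF = BEF − AEF + ABF − ABE,
  ∂ABDE = BDE − ADE + ABE − ABD.
The resulting 10×5 matrix has rank 4, and its Smith normal form has invariant factors (1,1,1,1).

Now H_k = ker ∂_k / im ∂_{k+1}, so:

  H_0: rank C_0 − rank ∂_1 = 5 − 4 = 1, and the invariant factors of ∂_1 are all 1, so H_0 ≅ Z.
  H_1: rank ker ∂_1 − rank ∂_2 = (10 − 4) − 6 = 0, and the invariant factors of ∂_2 are all 1, so H_1 ≅ 0.
  H_2: rank ker ∂_2 − rank ∂_3 = (10 − 6) − 4 = 0, and the invariant factors of ∂_3 are all 1, so H_2 ≅ 0.
  H_3: rank ker ∂_3 − rank ∂_4 = (5 − 4) − 0 = 1, and there is no ∂_4, so H_3 ≅ Z.

As a check, the Euler characteristic is 5 − 10 + 10 − 5 = 0, which agrees with 1 − 0 + 0 − 1 = 0.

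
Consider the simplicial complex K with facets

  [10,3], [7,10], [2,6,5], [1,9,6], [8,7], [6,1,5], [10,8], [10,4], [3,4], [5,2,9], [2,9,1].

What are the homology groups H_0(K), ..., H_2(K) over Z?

H_0 = Z^2,  H_1 = Z^3,  H_2 = 0.

K has 10 vertices, 16 edges, 5 triangles.
rank ∂_0 = 0, rank ∂_1 = 8 ⇒ b_0 = 10 − 0 − 8 = 2; all invariant factors of ∂_1 are 1 so no torsion. So H_0 = Z^2.
rank ∂_1 = 8, rank ∂_2 = 5 ⇒ b_1 = 16 − 8 − 5 = 3; all invariant factors of ∂_2 are 1 so no torsion. So H_1 = Z^3.
rank ∂_2 = 5, rank ∂_3 = 0 ⇒ b_2 = 5 − 5 − 0 = 0. So H_2 = 0.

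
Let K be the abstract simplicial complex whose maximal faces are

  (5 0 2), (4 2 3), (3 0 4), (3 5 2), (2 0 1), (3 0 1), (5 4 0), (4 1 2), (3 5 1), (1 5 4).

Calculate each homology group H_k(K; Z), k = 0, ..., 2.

H_0 ≅ Z,  H_1 ≅ Z/2,  H_2 = 0.

Take the total order 0 < 1 < 2 < 3 < 4 < 5 on the vertex set. Then K (dimension 2) consists of the simplices:

  0-simplices (6): [0], [1], [2], [3], [4], [5]
  1-simplices (15): [0,1], [0,2], [0,3], [0,4], [0,5], [1,2], [1,3], [1,4], [1,5], [2,3], [2,4], [2,5], [3,4], [3,5], [4,5]
  2-simplices (10): [0,1,2], [0,1,3], [0,2,5], [0,3,4], [0,4,5], [1,2,4], [1,3,5], [1,4,5], [2,3,4], [2,3,5]

Hence C_0 ≅ Z^6, C_1 ≅ Z^15, C_2 ≅ Z^10.

Boundary ∂_1: C_1 → C_0 maps an edge to its endpoints' difference, ∂[p,q] = q − p. For instance
  ∂[2,4] = [4] − [2].
As a 6×15 matrix over Z this has rank 5, with invariant factors (1,1,1,1,1).

Boundary ∂_2: C_2 → C_1 maps a triangle to the signed sum of its edges. For instance
  ∂[2,3,4] = [3,4] − [2,4] + [2,3],
  ∂[2,3,5] = [3,5] − [2,5] + [2,3].
This gives a 15×10 integer matrix of rank 10; reducing to Smith normal form yields diagonal entries (1,1,1,1,1,1,1,1,1,2).

Now H_k = ker ∂_k / im ∂_{k+1}, so:

  H_0: rank C_0 − rank ∂_1 = 6 − 5 = 1, and the invariant factors of ∂_1 are all 1, so H_0 = Z.
  H_1: rank ker ∂_1 − rank ∂_2 = (15 − 5) − 10 = 0, and ∂_2 has invariant factor 2 > 1, so H_1 = Z/2.
  H_2: rank ker ∂_2 − rank ∂_3 = (10 − 10) − 0 = 0, and there is no ∂_3, so H_2 = 0.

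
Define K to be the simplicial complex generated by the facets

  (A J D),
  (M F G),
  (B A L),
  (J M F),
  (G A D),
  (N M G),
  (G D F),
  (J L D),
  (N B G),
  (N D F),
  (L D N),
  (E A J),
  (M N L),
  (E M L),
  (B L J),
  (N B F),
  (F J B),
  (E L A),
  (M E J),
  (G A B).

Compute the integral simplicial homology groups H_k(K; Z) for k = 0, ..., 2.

Take the total order A < B < D < E < F < G < J < L < M < N on the vertex set. Then K (dimension 2) consists of the simplices:

  0-simplices (10): A, B, D, E, F, G, J, L, M, N
  1-simplices (30): AB, AD, AE, AG, AJ, AL, BF, BG, BJ, BL, BN, DF, DG, DJ, DL, DN, EJ, EL, EM, FG, FJ, FM, FN, GM, GN, JL, JM, LM, LN, MN
  2-simplices (20): ABG, ABL, ADG, ADJ, AEJ, AEL, BFJ, BFN, BGN, BJL, DFG, DFN, DJL, DLN, EJM, ELM, FGM, FJM, GMN, LMN

giving chain groups C_0 ≅ Z^10, C_1 ≅ Z^30, C_2 ≅ Z^20.

Boundary ∂_1: C_1 → C_0 is given by ∂[p,q] = [q] − [p]. For instance
  ∂BF = F − B.
The resulting 10×30 matrix has rank 9, and its Smith normal form has invariant factors (1,1,1,1,1,1,1,1,1).

Boundary ∂_2: C_2 → C_1 acts by ∂[p,q,r] = [q,r] − [p,r] + [p,q]. For instance
  ∂EJM = JM − EM + EJ,
  ∂DFN = FN − DN + DF.
This gives a 30×20 integer matrix of rank 20; reducing to Smith normal form yields diagonal entries (1,1,1,1,1,1,1,1,1,1,1,1,1,1,1,1,1,1,1,2).

From H_k ≅ ker(∂_k) / im(∂_{k+1}) we obtain:

  H_0: rank C_0 − rank ∂_1 = 10 − 9 = 1, and the invariant factors of ∂_1 are all 1, so H_0 = Z.
  H_1: rank ker ∂_1 − rank ∂_2 = (30 − 9) − 20 = 1, and ∂_2 has invariant factor 2 > 1, so H_1 = Z ⊕ Z_2.
  H_2: rank ker ∂_2 − rank ∂_3 = (20 − 20) − 0 = 0, and there is no ∂_3, so H_2 = 0.

H_0 ≅ Z,  H_1 ≅ Z ⊕ Z_2,  H_2 = 0.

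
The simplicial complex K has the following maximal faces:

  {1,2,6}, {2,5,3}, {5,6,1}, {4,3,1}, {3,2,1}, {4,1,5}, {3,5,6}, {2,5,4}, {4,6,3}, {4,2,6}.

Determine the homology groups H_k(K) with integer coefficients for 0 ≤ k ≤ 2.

H_0 = Z,  H_1 = Z/2,  H_2 = 0.

We work with the vertex ordering 1 < 2 < 3 < 4 < 5 < 6. The simplices of K, each written with vertices in increasing order, are:

  0-simplices (6): [1], [2], [3], [4], [5], [6]
  1-simplices (15): [1,2], [1,3], [1,4], [1,5], [1,6], [2,3], [2,4], [2,5], [2,6], [3,4], [3,5], [3,6], [4,5], [4,6], [5,6]
  2-simplices (10): [1,2,3], [1,2,6], [1,3,4], [1,4,5], [1,5,6], [2,3,5], [2,4,5], [2,4,6], [3,4,6], [3,5,6]

giving chain groups C_0 ≅ Z^6, C_1 ≅ Z^15, C_2 ≅ Z^10.

Boundary ∂_1: C_1 → C_0 is given by ∂[p,q] = [q] − [p]. For instance
  ∂[1,2] = [2] − [1].
This gives a 6×15 integer matrix of rank 5; reducing to Smith normal form yields diagonal entries (1,1,1,1,1).

The boundary map ∂_2: C_2 → C_1 maps a triangle to the signed sum of its edges. For instance
  ∂[3,4,6] = [4,6] − [3,6] + [3,4],
  ∂[1,2,3] = [2,3] − [1,3] + [1,2].
The resulting 15×10 matrix has rank 10, and its Smith normal form has invariant factors (1,1,1,1,1,1,1,1,1,2).

Now H_k = ker ∂_k / im ∂_{k+1}, so:

  H_0: rank C_0 − rank ∂_1 = 6 − 5 = 1, and the invariant factors of ∂_1 are all 1, so H_0 ≅ Z.
  H_1: rank ker ∂_1 − rank ∂_2 = (15 − 5) − 10 = 0, and ∂_2 has invariant factor 2 > 1, so H_1 ≅ Z/2.
  H_2: rank ker ∂_2 − rank ∂_3 = (10 − 10) − 0 = 0, and there is no ∂_3, so H_2 ≅ 0.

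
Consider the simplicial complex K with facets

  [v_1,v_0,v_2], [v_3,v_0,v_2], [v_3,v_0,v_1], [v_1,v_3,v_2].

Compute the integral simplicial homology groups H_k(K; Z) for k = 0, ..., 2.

Fix the vertex order v_0 < v_1 < v_2 < v_3 and write every simplex with vertices in increasing order. Then dim K = 2 and the simplices of K are:

  0-simplices (4): [v_0], [v_1], [v_2], [v_3]
  1-simplices (6): [v_0,v_1], [v_0,v_2], [v_0,v_3], [v_1,v_2], [v_1,v_3], [v_2,v_3]
  2-simplices (4): [v_0,v_1,v_2], [v_0,v_1,v_3], [v_0,v_2,v_3], [v_1,v_2,v_3]

so the chain groups are C_0 ≅ Z^4, C_1 ≅ Z^6, C_2 ≅ Z^4.

The boundary map ∂_1: C_1 → C_0 sends each edge [p,q] (with p < q) to q − p.
As a 4×6 matrix over Z this has rank 3, with invariant factors (1,1,1).

Boundary ∂_2: C_2 → C_1 acts by ∂[p,q,r] = [q,r] − [p,r] + [p,q]. For instance
  ∂[v_0,v_1,v_3] = [v_1,v_3] − [v_0,v_3] + [v_0,v_1],
  ∂[v_1,v_2,v_3] = [v_2,v_3] − [v_1,v_3] + [v_1,v_2].
The 6×4 boundary matrix has rank 3 and Smith normal form diag(1,1,1).

Reading off H_k = ker ∂_k / im ∂_{k+1}:

  H_0: rank C_0 − rank ∂_1 = 4 − 3 = 1, and the invariant factors of ∂_1 are all 1, so H_0 ≅ Z.
  H_1: rank ker ∂_1 − rank ∂_2 = (6 − 3) − 3 = 0, and the invariant factors of ∂_2 are all 1, so H_1 ≅ 0.
  H_2: rank ker ∂_2 − rank ∂_3 = (4 − 3) − 0 = 1, and there is no ∂_3, so H_2 ≅ Z.

H_0 ≅ Z,  H_1 = 0,  H_2 ≅ Z.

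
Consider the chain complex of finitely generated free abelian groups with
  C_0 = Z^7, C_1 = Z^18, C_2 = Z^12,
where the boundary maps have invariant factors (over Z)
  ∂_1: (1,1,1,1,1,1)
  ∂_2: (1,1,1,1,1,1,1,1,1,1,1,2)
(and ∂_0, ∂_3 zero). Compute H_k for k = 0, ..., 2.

H_0: b_0 = 7 − 0 − 6 = 1; torsion from ∂_1 factors > 1: none. So H_0 = Z.
H_1: b_1 = 18 − 6 − 12 = 0; torsion from ∂_2 factors > 1: [2]. So H_1 = Z_2.
H_2: b_2 = 12 − 12 − 0 = 0; torsion from ∂_3 factors > 1: none. So H_2 = 0.

H_0 = Z,  H_1 = Z_2,  H_2 = 0.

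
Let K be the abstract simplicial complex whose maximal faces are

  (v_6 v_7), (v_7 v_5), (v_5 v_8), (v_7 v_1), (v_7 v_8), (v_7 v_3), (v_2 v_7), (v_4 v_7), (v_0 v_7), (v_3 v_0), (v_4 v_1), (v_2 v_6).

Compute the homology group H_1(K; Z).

Order the vertices as v_0 < v_1 < v_2 < v_3 < v_4 < v_5 < v_6 < v_7 < v_8. Listing each simplex with vertices in this order, K has dimension 1 with simplices:

  0-simplices (9): [v_0], [v_1], [v_2], [v_3], [v_4], [v_5], [v_6], [v_7], [v_8]
  1-simplices (12): [v_0,v_3], [v_0,v_7], [v_1,v_4], [v_1,v_7], [v_2,v_6], [v_2,v_7], [v_3,v_7], [v_4,v_7], [v_5,v_7], [v_5,v_8], [v_6,v_7], [v_7,v_8]

so the chain groups are C_0 ≅ Z^9, C_1 ≅ Z^12.

The boundary map ∂_1: C_1 → C_0 maps an edge to its endpoints' difference, ∂[p,q] = q − p.
The 9×12 boundary matrix has rank 8 and Smith normal form diag(1,1,1,1,1,1,1,1).

Now H_k = ker ∂_k / im ∂_{k+1}, so:

  H_1: rank ker ∂_1 − rank ∂_2 = (12 − 8) − 0 = 4, and there is no ∂_2, so H_1 ≅ Z^4.

H_1 = Z^4.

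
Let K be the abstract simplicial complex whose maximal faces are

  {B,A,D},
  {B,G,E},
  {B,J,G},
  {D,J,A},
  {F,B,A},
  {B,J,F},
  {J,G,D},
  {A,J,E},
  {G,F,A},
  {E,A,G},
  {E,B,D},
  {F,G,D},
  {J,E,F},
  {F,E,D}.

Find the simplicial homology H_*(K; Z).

K has 7 vertices, 21 edges, 14 triangles.
rank ∂_0 = 0, rank ∂_1 = 6 ⇒ b_0 = 7 − 0 − 6 = 1; all invariant factors of ∂_1 are 1 so no torsion. So H_0 = Z.
rank ∂_1 = 6, rank ∂_2 = 13 ⇒ b_1 = 21 − 6 − 13 = 2; all invariant factors of ∂_2 are 1 so no torsion. So H_1 = Z^2.
rank ∂_2 = 13, rank ∂_3 = 0 ⇒ b_2 = 14 − 13 − 0 = 1. So H_2 = Z.

H_0 ≅ Z,  H_1 ≅ Z^2,  H_2 ≅ Z.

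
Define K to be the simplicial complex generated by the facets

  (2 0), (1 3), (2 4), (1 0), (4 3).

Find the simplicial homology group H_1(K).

Order the vertices as 0 < 1 < 2 < 3 < 4. Listing each simplex with vertices in this order, K has dimension 1 with simplices:

  0-simplices (5): [0], [1], [2], [3], [4]
  1-simplices (5): [0,1], [0,2], [1,3], [2,4], [3,4]

so the chain groups are C_0 ≅ Z^5, C_1 ≅ Z^5.

∂_1: C_1 → C_0 sends each edge [p,q] (with p < q) to q − p.
The resulting 5×5 matrix has rank 4, and its Smith normal form has invariant factors (1,1,1,1).

Now H_k = ker ∂_k / im ∂_{k+1}, so:

  H_1: rank ker ∂_1 − rank ∂_2 = (5 − 4) − 0 = 1, and there is no ∂_2, so H_1 ≅ Z.

H_1 = Z.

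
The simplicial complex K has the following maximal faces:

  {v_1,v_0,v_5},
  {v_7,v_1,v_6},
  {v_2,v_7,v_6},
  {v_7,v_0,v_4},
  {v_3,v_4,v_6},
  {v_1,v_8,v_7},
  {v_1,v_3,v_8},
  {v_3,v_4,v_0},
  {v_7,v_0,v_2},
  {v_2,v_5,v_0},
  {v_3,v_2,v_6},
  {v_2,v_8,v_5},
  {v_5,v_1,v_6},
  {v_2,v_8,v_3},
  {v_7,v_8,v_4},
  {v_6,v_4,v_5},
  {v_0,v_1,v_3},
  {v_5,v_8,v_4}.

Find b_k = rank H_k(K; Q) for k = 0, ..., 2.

b_0 = 1, b_1 = 2, b_2 = 1.

We work with the vertex ordering v_0 < v_1 < v_2 < v_3 < v_4 < v_5 < v_6 < v_7 < v_8. The simplices of K, each written with vertices in increasing order, are:

  0-simplices (9): [v_0], [v_1], [v_2], [v_3], [v_4], [v_5], [v_6], [v_7], [v_8]
  1-simplices (27): (27 of them)
  2-simplices (18): (18 of them)

Hence C_0 ≅ Z^9, C_1 ≅ Z^27, C_2 ≅ Z^18.

∂_1: C_1 → C_0 sends each edge [p,q] (with p < q) to q − p. For instance
  ∂[v_0,v_1] = [v_1] − [v_0].
As a 9×27 matrix over Z this has rank 8, with invariant factors (1,1,1,1,1,1,1,1).

Boundary ∂_2: C_2 → C_1 maps a triangle to the signed sum of its edges. For instance
  ∂[v_4,v_5,v_8] = [v_5,v_8] − [v_4,v_8] + [v_4,v_5],
  ∂[v_2,v_5,v_8] = [v_5,v_8] − [v_2,v_8] + [v_2,v_5].
As a 27×18 matrix over Z this has rank 17, with invariant factors (1,1,1,1,1,1,1,1,1,1,1,1,1,1,1,1,1).

Computing H_k = (kernel of ∂_k) / (image of ∂_{k+1}):

  H_0: rank C_0 − rank ∂_1 = 9 − 8 = 1, and the invariant factors of ∂_1 are all 1, so H_0 ≅ Z.
  H_1: rank ker ∂_1 − rank ∂_2 = (27 − 8) − 17 = 2, and the invariant factors of ∂_2 are all 1, so H_1 ≅ Z^2.
  H_2: rank ker ∂_2 − rank ∂_3 = (18 − 17) − 0 = 1, and there is no ∂_3, so H_2 ≅ Z.

As a check, the Euler characteristic is 9 − 27 + 18 = 0, which agrees with 1 − 2 + 1 = 0.
(K is a triangulation of the torus T^2.)

Hence the Betti numbers are b_0 = 1, b_1 = 2, b_2 = 1.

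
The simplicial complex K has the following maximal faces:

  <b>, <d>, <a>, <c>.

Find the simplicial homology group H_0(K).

H_0 = Z^4.

Take the total order a < b < c < d on the vertex set. Then K (dimension 0) consists of the simplices:

  0-simplices (4): a, b, c, d

Hence C_0 ≅ Z^4.

Computing H_k = (kernel of ∂_k) / (image of ∂_{k+1}):

  H_0: rank C_0 − rank ∂_1 = 4 − 0 = 4, and there is no ∂_1, so H_0 ≅ Z^4.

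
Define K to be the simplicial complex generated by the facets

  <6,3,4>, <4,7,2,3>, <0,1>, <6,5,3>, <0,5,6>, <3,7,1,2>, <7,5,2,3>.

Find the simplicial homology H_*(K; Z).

H_0 = Z,  H_1 = Z,  H_2 = 0,  H_3 = 0.

Order the vertices as 0 < 1 < 2 < 3 < 4 < 5 < 6 < 7. Listing each simplex with vertices in this order, K has dimension 3 with simplices:

  0-simplices (8): [0], [1], [2], [3], [4], [5], [6], [7]
  1-simplices (18): [0,1], [0,5], [0,6], [1,2], [1,3], [1,7], [2,3], [2,4], [2,5], [2,7], [3,4], [3,5], [3,6], [3,7], [4,6], [4,7], [5,6], [5,7]
  2-simplices (13): [0,5,6], [1,2,3], [1,2,7], [1,3,7], [2,3,4], [2,3,5], [2,3,7], [2,4,7], [2,5,7], [3,4,6], [3,4,7], [3,5,6], [3,5,7]
  3-simplices (3): [1,2,3,7], [2,3,4,7], [2,3,5,7]

giving chain groups C_0 ≅ Z^8, C_1 ≅ Z^18, C_2 ≅ Z^13, C_3 ≅ Z^3.

The boundary map ∂_1: C_1 → C_0 maps an edge to its endpoints' difference, ∂[p,q] = q − p. For instance
  ∂[3,5] = [5] − [3].
As a 8×18 matrix over Z this has rank 7, with invariant factors (1,1,1,1,1,1,1).

∂_2: C_2 → C_1 maps a triangle to the signed sum of its edges. For instance
  ∂[2,4,7] = [4,7] − [2,7] + [2,4],
  ∂[3,5,7] = [5,7] − [3,7] + [3,5].
The 18×13 boundary matrix has rank 10 and Smith normal form diag(1,1,1,1,1,1,1,1,1,1).

The boundary map ∂_3: C_3 → C_2 sends each 3-simplex σ to the alternating sum Σ_i (−1)^i (σ with its i-th vertex removed). For instance
  ∂[2,3,5,7] = [3,5,7] − [2,5,7] + [2,3,7] − [2,3,5],
  ∂[1,2,3,7] = [2,3,7] − [1,3,7] + [1,2,7] − [1,2,3].
The 13×3 boundary matrix has rank 3 and Smith normal form diag(1,1,1).

Computing H_k = (kernel of ∂_k) / (image of ∂_{k+1}):

  H_0: rank C_0 − rank ∂_1 = 8 − 7 = 1, and the invariant factors of ∂_1 are all 1, so H_0 ≅ Z.
  H_1: rank ker ∂_1 − rank ∂_2 = (18 − 7) − 10 = 1, and the invariant factors of ∂_2 are all 1, so H_1 ≅ Z.
  H_2: rank ker ∂_2 − rank ∂_3 = (13 − 10) − 3 = 0, and the invariant factors of ∂_3 are all 1, so H_2 ≅ 0.
  H_3: rank ker ∂_3 − rank ∂_4 = (3 − 3) − 0 = 0, and there is no ∂_4, so H_3 ≅ 0.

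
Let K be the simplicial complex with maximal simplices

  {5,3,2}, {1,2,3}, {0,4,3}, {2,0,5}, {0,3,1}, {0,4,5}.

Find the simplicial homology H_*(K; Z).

We work with the vertex ordering 0 < 1 < 2 < 3 < 4 < 5. The simplices of K, each written with vertices in increasing order, are:

  0-simplices (6): [0], [1], [2], [3], [4], [5]
  1-simplices (12): [0,1], [0,2], [0,3], [0,4], [0,5], [1,2], [1,3], [2,3], [2,5], [3,4], [3,5], [4,5]
  2-simplices (6): [0,1,3], [0,2,5], [0,3,4], [0,4,5], [1,2,3], [2,3,5]

Hence C_0 ≅ Z^6, C_1 ≅ Z^12, C_2 ≅ Z^6.

The boundary map ∂_1: C_1 → C_0 maps an edge to its endpoints' difference, ∂[p,q] = q − p.
This gives a 6×12 integer matrix of rank 5; reducing to Smith normal form yields diagonal entries (1,1,1,1,1).

Boundary ∂_2: C_2 → C_1 sends each 2-simplex [p,q,r] to [q,r] − [p,r] + [p,q]. For instance
  ∂[0,2,5] = [2,5] − [0,5] + [0,2],
  ∂[2,3,5] = [3,5] − [2,5] + [2,3].
As a 12×6 matrix over Z this has rank 6, with invariant factors (1,1,1,1,1,1).

Computing H_k = (kernel of ∂_k) / (image of ∂_{k+1}):

  H_0: rank C_0 − rank ∂_1 = 6 − 5 = 1, and the invariant factors of ∂_1 are all 1, so H_0 = Z.
  H_1: rank ker ∂_1 − rank ∂_2 = (12 − 5) − 6 = 1, and the invariant factors of ∂_2 are all 1, so H_1 = Z.
  H_2: rank ker ∂_2 − rank ∂_3 = (6 − 6) − 0 = 0, and there is no ∂_3, so H_2 = 0.

As a check, the Euler characteristic is 6 − 12 + 6 = 0, which agrees with 1 − 1 + 0 = 0.
(K is a triangulation of the cylinder S^1 x I.)

H_0 = Z,  H_1 = Z,  H_2 = 0.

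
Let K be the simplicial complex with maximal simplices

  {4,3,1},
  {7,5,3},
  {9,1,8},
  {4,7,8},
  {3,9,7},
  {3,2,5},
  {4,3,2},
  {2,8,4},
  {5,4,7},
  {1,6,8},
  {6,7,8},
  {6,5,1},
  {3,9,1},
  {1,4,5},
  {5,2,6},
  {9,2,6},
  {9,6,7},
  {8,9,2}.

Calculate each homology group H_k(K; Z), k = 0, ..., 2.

H_0 ≅ Z,  H_1 ≅ Z ⊕ Z/2,  H_2 = 0.

Order the vertices as 1 < 2 < 3 < 4 < 5 < 6 < 7 < 8 < 9. Listing each simplex with vertices in this order, K has dimension 2 with simplices:

  0-simplices (9): [1], [2], [3], [4], [5], [6], [7], [8], [9]
  1-simplices (27): (27 of them)
  2-simplices (18): [1,3,4], [1,3,9], [1,4,5], [1,5,6], [1,6,8], [1,8,9], [2,3,4], [2,3,5], [2,4,8], [2,5,6], [2,6,9], [2,8,9], [3,5,7], [3,7,9], [4,5,7], [4,7,8], [6,7,8], [6,7,9]

Hence C_0 ≅ Z^9, C_1 ≅ Z^27, C_2 ≅ Z^18.

The boundary map ∂_1: C_1 → C_0 maps an edge to its endpoints' difference, ∂[p,q] = q − p.
As a 9×27 matrix over Z this has rank 8, with invariant factors (1,1,1,1,1,1,1,1).

∂_2: C_2 → C_1 acts by ∂[p,q,r] = [q,r] − [p,r] + [p,q]. For instance
  ∂[2,4,8] = [4,8] − [2,8] + [2,4],
  ∂[3,7,9] = [7,9] − [3,9] + [3,7].
The resulting 27×18 matrix has rank 18, and its Smith normal form has invariant factors (1,1,1,1,1,1,1,1,1,1,1,1,1,1,1,1,1,2).

Computing H_k = (kernel of ∂_k) / (image of ∂_{k+1}):

  H_0: rank C_0 − rank ∂_1 = 9 − 8 = 1, and the invariant factors of ∂_1 are all 1, so H_0 ≅ Z.
  H_1: rank ker ∂_1 − rank ∂_2 = (27 − 8) − 18 = 1, and ∂_2 has invariant factor 2 > 1, so H_1 ≅ Z ⊕ Z/2.
  H_2: rank ker ∂_2 − rank ∂_3 = (18 − 18) − 0 = 0, and there is no ∂_3, so H_2 ≅ 0.

(K is a triangulation of the Klein bottle.)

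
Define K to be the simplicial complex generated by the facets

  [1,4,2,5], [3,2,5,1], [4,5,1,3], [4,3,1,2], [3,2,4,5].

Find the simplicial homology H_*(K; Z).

H_0 ≅ Z,  H_1 = 0,  H_2 = 0,  H_3 ≅ Z.

Order the vertices as 1 < 2 < 3 < 4 < 5. Listing each simplex with vertices in this order, K has dimension 3 with simplices:

  0-simplices (5): [1], [2], [3], [4], [5]
  1-simplices (10): [1,2], [1,3], [1,4], [1,5], [2,3], [2,4], [2,5], [3,4], [3,5], [4,5]
  2-simplices (10): [1,2,3], [1,2,4], [1,2,5], [1,3,4], [1,3,5], [1,4,5], [2,3,4], [2,3,5], [2,4,5], [3,4,5]
  3-simplices (5): [1,2,3,4], [1,2,3,5], [1,2,4,5], [1,3,4,5], [2,3,4,5]

Hence C_0 ≅ Z^5, C_1 ≅ Z^10, C_2 ≅ Z^10, C_3 ≅ Z^5.

∂_1: C_1 → C_0 sends each edge [p,q] (with p < q) to q − p. For instance
  ∂[1,5] = [5] − [1].
This gives a 5×10 integer matrix of rank 4; reducing to Smith normal form yields diagonal entries (1,1,1,1).

The boundary map ∂_2: C_2 → C_1 maps a triangle to the signed sum of its edges. For instance
  ∂[1,3,5] = [3,5] − [1,5] + [1,3],
  ∂[1,2,3] = [2,3] − [1,3] + [1,2].
The 10×10 boundary matrix has rank 6 and Smith normal form diag(1,1,1,1,1,1).

The boundary map ∂_3: C_3 → C_2 sends each 3-simplex σ to the alternating sum Σ_i (−1)^i (σ with its i-th vertex removed). For instance
  ∂[1,2,3,4] = [2,3,4] − [1,3,4] + [1,2,4] − [1,2,3],
  ∂[1,2,4,5] = [2,4,5] − [1,4,5] + [1,2,5] − [1,2,4].
This gives a 10×5 integer matrix of rank 4; reducing to Smith normal form yields diagonal entries (1,1,1,1).

Reading off H_k = ker ∂_k / im ∂_{k+1}:

  H_0: rank C_0 − rank ∂_1 = 5 − 4 = 1, and the invariant factors of ∂_1 are all 1, so H_0 ≅ Z.
  H_1: rank ker ∂_1 − rank ∂_2 = (10 − 4) − 6 = 0, and the invariant factors of ∂_2 are all 1, so H_1 ≅ 0.
  H_2: rank ker ∂_2 − rank ∂_3 = (10 − 6) − 4 = 0, and the invariant factors of ∂_3 are all 1, so H_2 ≅ 0.
  H_3: rank ker ∂_3 − rank ∂_4 = (5 − 4) − 0 = 1, and there is no ∂_4, so H_3 ≅ Z.

As a check, the Euler characteristic is 5 − 10 + 10 − 5 = 0, which agrees with 1 − 0 + 0 − 1 = 0.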